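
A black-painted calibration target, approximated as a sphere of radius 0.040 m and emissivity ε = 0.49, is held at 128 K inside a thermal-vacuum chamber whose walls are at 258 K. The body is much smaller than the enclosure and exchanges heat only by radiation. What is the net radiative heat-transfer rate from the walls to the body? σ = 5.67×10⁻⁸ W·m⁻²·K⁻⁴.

For a small grey body in a large enclosure: P_net = εσA(T_body⁴ − T_wall⁴).
A = 4πr² = 0.02011 m²; T_body⁴ − T_wall⁴ = 2.684×10⁸ − 4.431×10⁹ = -4.162×10⁹ K⁴.
|P_net| = 0.49·5.67×10⁻⁸·0.02011·4.162×10⁹.

P_net ≈ 2.33 W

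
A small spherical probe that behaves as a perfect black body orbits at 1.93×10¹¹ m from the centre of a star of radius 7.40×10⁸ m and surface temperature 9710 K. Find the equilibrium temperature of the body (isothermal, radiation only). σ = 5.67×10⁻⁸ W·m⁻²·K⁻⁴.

The star's surface emits σT_*⁴; at distance d the flux is S = σT_*⁴(R_*/d)².
S = 5.67×10⁻⁸·(9710)⁴·(7.40×10⁸/1.93×10¹¹)² = 7410 W/m².
For an isothermal sphere T⁴ = (1−a)S/(4σ) = 3.267×10¹⁰ K⁴.

T ≈ 425 K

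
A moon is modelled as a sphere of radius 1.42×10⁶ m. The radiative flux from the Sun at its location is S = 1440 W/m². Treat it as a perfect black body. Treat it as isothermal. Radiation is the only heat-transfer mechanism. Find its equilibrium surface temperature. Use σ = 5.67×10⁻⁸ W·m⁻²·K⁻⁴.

T ≈ 282 K

At equilibrium, absorbed power = emitted power.
Absorbing cross-section = πr² = 6.335×10¹² m²; emitting surface = 4πr² = 2.534×10¹³ m² (ratio 4).
S·A_cross = εσ·A_surf·T⁴  ⇒  T⁴ = S/(4σ).
T⁴ = 1.00·1440/(4·5.67×10⁻⁸) = 6.349×10⁹ K⁴.
T = (6.349×10⁹)^(1/4).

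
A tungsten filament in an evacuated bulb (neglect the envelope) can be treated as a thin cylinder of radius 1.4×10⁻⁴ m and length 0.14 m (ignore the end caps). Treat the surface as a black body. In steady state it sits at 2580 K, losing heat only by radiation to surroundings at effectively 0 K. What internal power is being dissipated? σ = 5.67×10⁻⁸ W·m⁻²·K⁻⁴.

Steady state: P = εσA T⁴.
A = 2πrL = 1.232×10⁻⁴ m²; T⁴ = (2580)⁴ = 4.431×10¹³ K⁴.
P = 1.0 × 5.67×10⁻⁸ × 1.232×10⁻⁴ × 4.431×10¹³.

P ≈ 309 W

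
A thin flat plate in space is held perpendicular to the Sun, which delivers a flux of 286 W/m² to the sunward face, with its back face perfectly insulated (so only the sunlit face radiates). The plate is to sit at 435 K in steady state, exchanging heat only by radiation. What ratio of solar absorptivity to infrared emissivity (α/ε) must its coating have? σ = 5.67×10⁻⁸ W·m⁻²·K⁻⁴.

Balance: αS·A = εσ·1A·T⁴ ⇒ α/ε = σT⁴/S.
α/ε = 5.67×10⁻⁸·(435)⁴/286 = 5.67×10⁻⁸·3.581×10¹⁰/286.

α/ε ≈ 7.10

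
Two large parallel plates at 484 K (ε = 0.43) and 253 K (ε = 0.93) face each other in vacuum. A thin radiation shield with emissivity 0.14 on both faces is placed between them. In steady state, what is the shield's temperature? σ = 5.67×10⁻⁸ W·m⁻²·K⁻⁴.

T_s ≈ 407 K

In steady state the net flux on the hot side equals that on the cold side.
σ(T₁⁴−T_s⁴)/D₁ = σ(T_s⁴−T₂⁴)/D₂, with D₁ = 1/ε₁+1/ε_s−1 = 8.468, D₂ = 1/ε_s+1/ε₂−1 = 7.218.
Solve for T_s⁴: T_s⁴ = (D₂·T₁⁴ + D₁·T₂⁴)/(D₁+D₂) = 2.746×10¹⁰ K⁴.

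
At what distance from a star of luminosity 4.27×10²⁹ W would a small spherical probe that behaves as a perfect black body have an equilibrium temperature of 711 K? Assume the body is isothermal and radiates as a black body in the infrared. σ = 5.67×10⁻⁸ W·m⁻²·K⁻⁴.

For an isothermal black-emitting sphere, (1−a)S·πr² = σ·4πr²·T⁴ ⇒ S = 4σT⁴/(1−a).
S = 4·5.67×10⁻⁸·(711)⁴/1.00 = 57960 W/m².
Flux falls as S = L/(4πd²), so d = √(L/(4πS)) = √(4.27×10²⁹/(4π·57960)).

d ≈ 7.66×10¹¹ m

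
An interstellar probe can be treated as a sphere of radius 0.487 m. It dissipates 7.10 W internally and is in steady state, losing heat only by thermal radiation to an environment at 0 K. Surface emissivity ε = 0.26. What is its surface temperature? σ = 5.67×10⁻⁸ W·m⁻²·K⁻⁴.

Steady state: internal power = radiated power, P = εσA T⁴.
Radiating area A = 4πr² = 2.980 m².
T⁴ = P/(εσA) = 7.10/(0.26·5.67×10⁻⁸·2.980) = 1.616×10⁸ K⁴.
T = (1.616×10⁸)^(1/4).

T ≈ 113 K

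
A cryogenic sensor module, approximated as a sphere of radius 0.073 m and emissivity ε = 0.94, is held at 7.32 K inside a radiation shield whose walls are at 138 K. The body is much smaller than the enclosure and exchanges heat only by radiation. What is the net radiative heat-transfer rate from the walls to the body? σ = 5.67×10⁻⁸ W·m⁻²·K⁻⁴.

For a small grey body in a large enclosure: P_net = εσA(T_body⁴ − T_wall⁴).
A = 4πr² = 0.06697 m²; T_body⁴ − T_wall⁴ = 2871 − 3.627×10⁸ = -3.627×10⁸ K⁴.
|P_net| = 0.94·5.67×10⁻⁸·0.06697·3.627×10⁸.

P_net ≈ 1.29 W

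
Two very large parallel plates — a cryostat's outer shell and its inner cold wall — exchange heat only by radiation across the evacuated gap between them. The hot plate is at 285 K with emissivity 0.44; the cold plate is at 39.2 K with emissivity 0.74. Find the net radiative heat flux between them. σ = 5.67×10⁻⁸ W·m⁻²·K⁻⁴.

q ≈ 143 W/m²

For two infinite grey parallel plates, q = σ(T₁⁴ − T₂⁴)/(1/ε₁ + 1/ε₂ − 1).
T₁⁴ − T₂⁴ = 6.598×10⁹ − 2.361×10⁶ = 6.595×10⁹ K⁴.
1/ε₁ + 1/ε₂ − 1 = 2.273 + 1.351 − 1 = 2.624.
q = 5.67×10⁻⁸ × 6.595×10⁹ / 2.624.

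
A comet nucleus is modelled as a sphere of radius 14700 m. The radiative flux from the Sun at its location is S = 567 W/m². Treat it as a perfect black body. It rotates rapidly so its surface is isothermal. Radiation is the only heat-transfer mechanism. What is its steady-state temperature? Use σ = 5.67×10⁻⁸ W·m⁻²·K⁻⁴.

At equilibrium, absorbed power = emitted power.
Absorbing cross-section = πr² = 6.789×10⁸ m²; emitting surface = 4πr² = 2.715×10⁹ m² (ratio 4).
S·A_cross = εσ·A_surf·T⁴  ⇒  T⁴ = S/(4σ).
T⁴ = 1.00·567/(4·5.67×10⁻⁸) = 2.500×10⁹ K⁴.
T = (2.500×10⁹)^(1/4).

T ≈ 224 K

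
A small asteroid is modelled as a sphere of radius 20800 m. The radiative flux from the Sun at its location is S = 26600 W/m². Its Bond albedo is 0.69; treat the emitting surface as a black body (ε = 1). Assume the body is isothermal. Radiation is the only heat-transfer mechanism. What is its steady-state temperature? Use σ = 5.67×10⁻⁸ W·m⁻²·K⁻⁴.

T ≈ 437 K

At equilibrium, absorbed power = emitted power.
Absorbing cross-section = πr² = 1.359×10⁹ m²; emitting surface = 4πr² = 5.437×10⁹ m² (ratio 4).
(1−a)S·A_cross = εσ·A_surf·T⁴  ⇒  T⁴ = (1−a)S/(4σ).
T⁴ = 0.310·26600/(4·5.67×10⁻⁸) = 3.636×10¹⁰ K⁴.
T = (3.636×10¹⁰)^(1/4).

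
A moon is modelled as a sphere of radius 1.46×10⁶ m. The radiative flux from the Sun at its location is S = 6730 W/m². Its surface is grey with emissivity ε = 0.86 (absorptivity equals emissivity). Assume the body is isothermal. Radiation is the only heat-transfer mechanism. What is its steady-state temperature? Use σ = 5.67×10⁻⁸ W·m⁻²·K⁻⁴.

At equilibrium, absorbed power = emitted power.
Absorbing cross-section = πr² = 6.697×10¹² m²; emitting surface = 4πr² = 2.679×10¹³ m² (ratio 4).
εS·A_cross = εσ·A_surf·T⁴  ⇒  T⁴ = S/(4σ)   (ε cancels).
T⁴ = 6730/(4·5.67×10⁻⁸) = 2.967×10¹⁰ K⁴.
T = (2.967×10¹⁰)^(1/4).

T ≈ 415 K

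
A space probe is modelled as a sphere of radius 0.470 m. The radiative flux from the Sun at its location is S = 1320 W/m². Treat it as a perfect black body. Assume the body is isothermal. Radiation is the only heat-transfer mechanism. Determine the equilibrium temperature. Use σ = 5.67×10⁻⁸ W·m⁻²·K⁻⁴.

T ≈ 276 K

At equilibrium, absorbed power = emitted power.
Absorbing cross-section = πr² = 0.6940 m²; emitting surface = 4πr² = 2.776 m² (ratio 4).
S·A_cross = εσ·A_surf·T⁴  ⇒  T⁴ = S/(4σ).
T⁴ = 1.00·1320/(4·5.67×10⁻⁸) = 5.820×10⁹ K⁴.
T = (5.820×10⁹)^(1/4).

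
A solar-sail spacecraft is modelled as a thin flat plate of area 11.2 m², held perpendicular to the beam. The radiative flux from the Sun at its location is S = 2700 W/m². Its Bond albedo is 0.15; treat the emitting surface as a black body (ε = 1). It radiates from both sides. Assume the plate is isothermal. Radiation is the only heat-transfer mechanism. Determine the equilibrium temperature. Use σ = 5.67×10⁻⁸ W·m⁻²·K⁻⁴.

At equilibrium, absorbed power = emitted power.
Absorbing cross-section = A = 11.20 m²; emitting surface = 2A = 22.40 m² (ratio 2).
(1−a)S·A_cross = εσ·A_surf·T⁴  ⇒  T⁴ = (1−a)S/(2σ).
T⁴ = 0.850·2700/(2·5.67×10⁻⁸) = 2.024×10¹⁰ K⁴.
T = (2.024×10¹⁰)^(1/4).

T ≈ 377 K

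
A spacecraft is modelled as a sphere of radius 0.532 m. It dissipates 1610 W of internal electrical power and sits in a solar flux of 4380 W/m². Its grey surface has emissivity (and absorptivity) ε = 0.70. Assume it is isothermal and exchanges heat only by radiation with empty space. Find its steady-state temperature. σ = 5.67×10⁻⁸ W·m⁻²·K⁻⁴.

At steady state, absorbed solar power + internal power = radiated power.
Absorbed: α·S·A_cross = 0.70·4380·0.8891 = 2726 W (cross-section πr²).
Total input = 2726 + 1610 = 4336 W.
Radiated: εσ·A_surf·T⁴ with A_surf = 4πr² = 3.557 m².
T⁴ = 4336/(0.70·5.67×10⁻⁸·3.557) = 3.072×10¹⁰ K⁴.

T ≈ 419 K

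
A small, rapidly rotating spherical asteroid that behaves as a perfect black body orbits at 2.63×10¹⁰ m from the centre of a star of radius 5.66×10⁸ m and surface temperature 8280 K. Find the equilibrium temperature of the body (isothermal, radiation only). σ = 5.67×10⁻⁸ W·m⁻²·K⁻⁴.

The star's surface emits σT_*⁴; at distance d the flux is S = σT_*⁴(R_*/d)².
S = 5.67×10⁻⁸·(8280)⁴·(5.66×10⁸/2.63×10¹⁰)² = 1.234×10⁵ W/m².
For an isothermal sphere T⁴ = (1−a)S/(4σ) = 5.442×10¹¹ K⁴.

T ≈ 859 K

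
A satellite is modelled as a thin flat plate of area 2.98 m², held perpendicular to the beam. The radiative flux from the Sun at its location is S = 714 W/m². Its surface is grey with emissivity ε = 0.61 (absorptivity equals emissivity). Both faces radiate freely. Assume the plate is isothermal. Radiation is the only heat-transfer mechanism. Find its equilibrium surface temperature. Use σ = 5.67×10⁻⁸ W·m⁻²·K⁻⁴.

T ≈ 282 K

At equilibrium, absorbed power = emitted power.
Absorbing cross-section = A = 2.980 m²; emitting surface = 2A = 5.960 m² (ratio 2).
εS·A_cross = εσ·A_surf·T⁴  ⇒  T⁴ = S/(2σ)   (ε cancels).
T⁴ = 714/(2·5.67×10⁻⁸) = 6.296×10⁹ K⁴.
T = (6.296×10⁹)^(1/4).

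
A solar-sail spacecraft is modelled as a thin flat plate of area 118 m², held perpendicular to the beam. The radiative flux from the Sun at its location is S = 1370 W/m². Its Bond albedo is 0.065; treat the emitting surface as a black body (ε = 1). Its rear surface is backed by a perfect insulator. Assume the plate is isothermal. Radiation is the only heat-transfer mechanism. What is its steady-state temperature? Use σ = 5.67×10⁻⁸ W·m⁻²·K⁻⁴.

T ≈ 388 K

At equilibrium, absorbed power = emitted power.
Absorbing cross-section = A = 118.0 m²; emitting surface = A = 118.0 m² (ratio 1).
(1−a)S·A_cross = εσ·A_surf·T⁴  ⇒  T⁴ = (1−a)S/(1σ).
T⁴ = 0.935·1370/(1·5.67×10⁻⁸) = 2.259×10¹⁰ K⁴.
T = (2.259×10¹⁰)^(1/4).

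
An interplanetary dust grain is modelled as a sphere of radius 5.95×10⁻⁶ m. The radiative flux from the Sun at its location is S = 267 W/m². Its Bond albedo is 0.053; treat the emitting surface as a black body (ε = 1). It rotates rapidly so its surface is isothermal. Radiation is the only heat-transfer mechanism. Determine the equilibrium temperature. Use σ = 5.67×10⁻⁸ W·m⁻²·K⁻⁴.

At equilibrium, absorbed power = emitted power.
Absorbing cross-section = πr² = 1.112×10⁻¹⁰ m²; emitting surface = 4πr² = 4.449×10⁻¹⁰ m² (ratio 4).
(1−a)S·A_cross = εσ·A_surf·T⁴  ⇒  T⁴ = (1−a)S/(4σ).
T⁴ = 0.947·267/(4·5.67×10⁻⁸) = 1.115×10⁹ K⁴.
T = (1.115×10⁹)^(1/4).

T ≈ 183 K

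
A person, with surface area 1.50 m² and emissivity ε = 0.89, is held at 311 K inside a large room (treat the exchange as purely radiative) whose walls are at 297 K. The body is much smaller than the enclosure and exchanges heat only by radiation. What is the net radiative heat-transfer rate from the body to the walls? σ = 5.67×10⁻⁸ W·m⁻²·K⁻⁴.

For a small grey body in a large enclosure: P_net = εσA(T_body⁴ − T_wall⁴).
A = 1.50 m²; T_body⁴ − T_wall⁴ = 9.355×10⁹ − 7.781×10⁹ = 1.574×10⁹ K⁴.
|P_net| = 0.89·5.67×10⁻⁸·1.500·1.574×10⁹.

P_net ≈ 119 W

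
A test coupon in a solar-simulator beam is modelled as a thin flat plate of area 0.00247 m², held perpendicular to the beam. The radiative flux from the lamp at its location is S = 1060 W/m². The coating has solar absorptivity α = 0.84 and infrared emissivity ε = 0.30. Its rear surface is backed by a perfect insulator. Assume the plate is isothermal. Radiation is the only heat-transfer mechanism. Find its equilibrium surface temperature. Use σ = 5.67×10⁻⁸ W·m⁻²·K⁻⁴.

T ≈ 478 K

At equilibrium, absorbed power = emitted power.
Absorbing cross-section = A = 0.002470 m²; emitting surface = A = 0.002470 m² (ratio 1).
αS·A_cross = εσ·A_surf·T⁴  ⇒  T⁴ = αS/(ε·1σ).
T⁴ = 0.840·1060/(0.30·1·5.67×10⁻⁸) = 5.235×10¹⁰ K⁴.
T = (5.235×10¹⁰)^(1/4).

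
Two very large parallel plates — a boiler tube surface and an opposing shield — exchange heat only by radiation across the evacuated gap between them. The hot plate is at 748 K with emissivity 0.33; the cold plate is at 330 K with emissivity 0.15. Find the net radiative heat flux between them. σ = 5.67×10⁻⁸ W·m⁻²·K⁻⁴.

For two infinite grey parallel plates, q = σ(T₁⁴ − T₂⁴)/(1/ε₁ + 1/ε₂ − 1).
T₁⁴ − T₂⁴ = 3.130×10¹¹ − 1.186×10¹⁰ = 3.012×10¹¹ K⁴.
1/ε₁ + 1/ε₂ − 1 = 3.030 + 6.667 − 1 = 8.697.
q = 5.67×10⁻⁸ × 3.012×10¹¹ / 8.697.

q ≈ 1960 W/m²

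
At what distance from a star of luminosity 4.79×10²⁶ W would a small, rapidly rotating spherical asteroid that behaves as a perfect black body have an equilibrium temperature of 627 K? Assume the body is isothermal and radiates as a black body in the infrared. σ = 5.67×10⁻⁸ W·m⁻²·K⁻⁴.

d ≈ 3.30×10¹⁰ m

For an isothermal black-emitting sphere, (1−a)S·πr² = σ·4πr²·T⁴ ⇒ S = 4σT⁴/(1−a).
S = 4·5.67×10⁻⁸·(627)⁴/1.00 = 35050 W/m².
Flux falls as S = L/(4πd²), so d = √(L/(4πS)) = √(4.79×10²⁶/(4π·35050)).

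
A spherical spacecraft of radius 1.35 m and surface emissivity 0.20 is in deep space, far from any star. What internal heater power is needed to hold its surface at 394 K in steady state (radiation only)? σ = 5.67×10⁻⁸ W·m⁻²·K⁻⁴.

P ≈ 6260 W

P = εσ·4πr²·T⁴.
4πr² = 22.90 m²; T⁴ = 2.410×10¹⁰ K⁴.
P = 0.20·5.67×10⁻⁸·22.90·2.410×10¹⁰.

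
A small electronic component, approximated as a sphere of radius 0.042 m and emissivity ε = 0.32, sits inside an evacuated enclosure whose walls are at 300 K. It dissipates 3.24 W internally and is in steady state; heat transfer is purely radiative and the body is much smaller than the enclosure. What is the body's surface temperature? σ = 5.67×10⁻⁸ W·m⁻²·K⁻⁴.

T ≈ 357 K

For a small grey body in a large enclosure, net radiated power = εσA(T⁴ − T_w⁴).
Steady state: P = εσA(T⁴ − T_w⁴) with A = 4πr² = 0.02217 m².
T⁴ = P/(εσA) + T_w⁴ = 3.24/(0.32·5.67×10⁻⁸·0.02217) + (300)⁴
    = 8.056×10⁹ + 8.100×10⁹ = 1.616×10¹⁰ K⁴.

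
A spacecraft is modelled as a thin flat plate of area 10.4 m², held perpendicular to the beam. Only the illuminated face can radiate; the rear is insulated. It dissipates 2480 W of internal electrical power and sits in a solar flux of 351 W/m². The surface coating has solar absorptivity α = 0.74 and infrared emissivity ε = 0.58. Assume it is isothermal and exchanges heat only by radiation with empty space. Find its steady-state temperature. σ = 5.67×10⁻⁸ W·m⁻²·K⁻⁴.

T ≈ 351 K

At steady state, absorbed solar power + internal power = radiated power.
Absorbed: α·S·A_cross = 0.74·351·10.40 = 2701 W (cross-section A).
Total input = 2701 + 2480 = 5181 W.
Radiated: εσ·A_surf·T⁴ with A_surf = A = 10.40 m².
T⁴ = 5181/(0.58·5.67×10⁻⁸·10.40) = 1.515×10¹⁰ K⁴.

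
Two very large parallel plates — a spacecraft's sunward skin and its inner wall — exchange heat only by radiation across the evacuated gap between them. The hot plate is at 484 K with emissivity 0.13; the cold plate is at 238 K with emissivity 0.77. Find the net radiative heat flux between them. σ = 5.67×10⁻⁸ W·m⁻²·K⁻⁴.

For two infinite grey parallel plates, q = σ(T₁⁴ − T₂⁴)/(1/ε₁ + 1/ε₂ − 1).
T₁⁴ − T₂⁴ = 5.488×10¹⁰ − 3.209×10⁹ = 5.167×10¹⁰ K⁴.
1/ε₁ + 1/ε₂ − 1 = 7.692 + 1.299 − 1 = 7.991.
q = 5.67×10⁻⁸ × 5.167×10¹⁰ / 7.991.

q ≈ 367 W/m²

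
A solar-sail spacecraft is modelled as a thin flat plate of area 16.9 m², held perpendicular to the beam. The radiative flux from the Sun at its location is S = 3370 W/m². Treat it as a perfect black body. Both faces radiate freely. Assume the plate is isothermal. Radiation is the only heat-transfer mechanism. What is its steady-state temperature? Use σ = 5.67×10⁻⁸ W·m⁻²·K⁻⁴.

At equilibrium, absorbed power = emitted power.
Absorbing cross-section = A = 16.90 m²; emitting surface = 2A = 33.80 m² (ratio 2).
S·A_cross = εσ·A_surf·T⁴  ⇒  T⁴ = S/(2σ).
T⁴ = 1.00·3370/(2·5.67×10⁻⁸) = 2.972×10¹⁰ K⁴.
T = (2.972×10¹⁰)^(1/4).

T ≈ 415 K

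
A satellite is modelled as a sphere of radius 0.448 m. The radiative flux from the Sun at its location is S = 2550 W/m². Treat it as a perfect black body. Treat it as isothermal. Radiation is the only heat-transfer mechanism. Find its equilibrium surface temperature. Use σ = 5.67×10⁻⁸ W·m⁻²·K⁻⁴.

T ≈ 326 K

At equilibrium, absorbed power = emitted power.
Absorbing cross-section = πr² = 0.6305 m²; emitting surface = 4πr² = 2.522 m² (ratio 4).
S·A_cross = εσ·A_surf·T⁴  ⇒  T⁴ = S/(4σ).
T⁴ = 1.00·2550/(4·5.67×10⁻⁸) = 1.124×10¹⁰ K⁴.
T = (1.124×10¹⁰)^(1/4).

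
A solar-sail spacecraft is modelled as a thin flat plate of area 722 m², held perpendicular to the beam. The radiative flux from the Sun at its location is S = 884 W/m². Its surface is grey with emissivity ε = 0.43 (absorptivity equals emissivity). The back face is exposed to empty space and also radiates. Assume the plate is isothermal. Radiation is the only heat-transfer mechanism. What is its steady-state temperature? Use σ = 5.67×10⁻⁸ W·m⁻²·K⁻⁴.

T ≈ 297 K

At equilibrium, absorbed power = emitted power.
Absorbing cross-section = A = 722.0 m²; emitting surface = 2A = 1444 m² (ratio 2).
εS·A_cross = εσ·A_surf·T⁴  ⇒  T⁴ = S/(2σ)   (ε cancels).
T⁴ = 884/(2·5.67×10⁻⁸) = 7.795×10⁹ K⁴.
T = (7.795×10⁹)^(1/4).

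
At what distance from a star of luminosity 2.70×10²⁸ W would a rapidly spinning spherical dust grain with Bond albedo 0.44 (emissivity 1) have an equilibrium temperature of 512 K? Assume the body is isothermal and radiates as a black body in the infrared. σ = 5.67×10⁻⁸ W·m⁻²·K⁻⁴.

For an isothermal black-emitting sphere, (1−a)S·πr² = σ·4πr²·T⁴ ⇒ S = 4σT⁴/(1−a).
S = 4·5.67×10⁻⁸·(512)⁴/0.560 = 27830 W/m².
Flux falls as S = L/(4πd²), so d = √(L/(4πS)) = √(2.70×10²⁸/(4π·27830)).

d ≈ 2.78×10¹¹ m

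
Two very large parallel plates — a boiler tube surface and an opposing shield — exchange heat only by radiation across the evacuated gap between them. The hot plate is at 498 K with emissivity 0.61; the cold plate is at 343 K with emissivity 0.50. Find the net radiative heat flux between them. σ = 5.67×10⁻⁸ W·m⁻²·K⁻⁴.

For two infinite grey parallel plates, q = σ(T₁⁴ − T₂⁴)/(1/ε₁ + 1/ε₂ − 1).
T₁⁴ − T₂⁴ = 6.151×10¹⁰ − 1.384×10¹⁰ = 4.766×10¹⁰ K⁴.
1/ε₁ + 1/ε₂ − 1 = 1.639 + 2.000 − 1 = 2.639.
q = 5.67×10⁻⁸ × 4.766×10¹⁰ / 2.639.

q ≈ 1020 W/m²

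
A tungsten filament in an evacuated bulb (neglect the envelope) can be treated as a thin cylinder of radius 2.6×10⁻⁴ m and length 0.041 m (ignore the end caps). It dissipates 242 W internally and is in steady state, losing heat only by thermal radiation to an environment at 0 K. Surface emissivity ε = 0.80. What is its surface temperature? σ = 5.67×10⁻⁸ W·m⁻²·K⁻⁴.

Steady state: internal power = radiated power, P = εσA T⁴.
Radiating area A = 2πrL = 6.698×10⁻⁵ m².
T⁴ = P/(εσA) = 242/(0.80·5.67×10⁻⁸·6.698×10⁻⁵) = 7.965×10¹³ K⁴.
T = (7.965×10¹³)^(1/4).

T ≈ 2990 K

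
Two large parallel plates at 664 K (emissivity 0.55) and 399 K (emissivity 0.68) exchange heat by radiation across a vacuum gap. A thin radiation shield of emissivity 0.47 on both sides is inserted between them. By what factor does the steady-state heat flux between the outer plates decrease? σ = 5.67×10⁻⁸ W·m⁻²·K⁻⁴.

factor ≈ 2.42

Without shield: q₀ = σΔ(T⁴)/(1/ε₁+1/ε₂−1) with denominator 2.289.
With shield the two gaps are in series; the resistances add: (1/ε₁+1/ε_s−1)+(1/ε_s+1/ε₂−1) = 2.946+2.598 = 5.544.
Heat-flux ratio q₀/q = 5.544/2.289.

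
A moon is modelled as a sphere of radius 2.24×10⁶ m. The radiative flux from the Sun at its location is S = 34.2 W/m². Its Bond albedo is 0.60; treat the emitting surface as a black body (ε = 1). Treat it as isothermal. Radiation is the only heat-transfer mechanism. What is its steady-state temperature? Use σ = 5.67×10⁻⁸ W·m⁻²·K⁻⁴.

At equilibrium, absorbed power = emitted power.
Absorbing cross-section = πr² = 1.576×10¹³ m²; emitting surface = 4πr² = 6.305×10¹³ m² (ratio 4).
(1−a)S·A_cross = εσ·A_surf·T⁴  ⇒  T⁴ = (1−a)S/(4σ).
T⁴ = 0.400·34.2/(4·5.67×10⁻⁸) = 6.032×10⁷ K⁴.
T = (6.032×10⁷)^(1/4).

T ≈ 88.1 K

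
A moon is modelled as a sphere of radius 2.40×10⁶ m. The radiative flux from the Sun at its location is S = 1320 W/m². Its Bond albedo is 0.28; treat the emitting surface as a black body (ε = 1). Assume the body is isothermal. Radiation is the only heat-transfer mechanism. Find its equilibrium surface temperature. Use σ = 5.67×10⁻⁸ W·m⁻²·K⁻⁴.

T ≈ 254 K

At equilibrium, absorbed power = emitted power.
Absorbing cross-section = πr² = 1.810×10¹³ m²; emitting surface = 4πr² = 7.238×10¹³ m² (ratio 4).
(1−a)S·A_cross = εσ·A_surf·T⁴  ⇒  T⁴ = (1−a)S/(4σ).
T⁴ = 0.720·1320/(4·5.67×10⁻⁸) = 4.190×10⁹ K⁴.
T = (4.190×10⁹)^(1/4).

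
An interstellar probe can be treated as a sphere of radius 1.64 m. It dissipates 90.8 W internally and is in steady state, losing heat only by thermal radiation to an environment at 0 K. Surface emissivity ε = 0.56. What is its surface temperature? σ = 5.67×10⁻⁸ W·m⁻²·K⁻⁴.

T ≈ 95.9 K

Steady state: internal power = radiated power, P = εσA T⁴.
Radiating area A = 4πr² = 33.80 m².
T⁴ = P/(εσA) = 90.8/(0.56·5.67×10⁻⁸·33.80) = 8.461×10⁷ K⁴.
T = (8.461×10⁷)^(1/4).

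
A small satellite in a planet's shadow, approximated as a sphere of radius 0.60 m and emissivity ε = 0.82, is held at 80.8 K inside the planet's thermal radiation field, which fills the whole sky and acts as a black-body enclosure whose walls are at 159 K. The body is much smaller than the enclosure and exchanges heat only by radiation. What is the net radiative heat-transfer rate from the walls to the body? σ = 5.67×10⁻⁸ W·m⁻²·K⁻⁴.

P_net ≈ 125 W

For a small grey body in a large enclosure: P_net = εσA(T_body⁴ − T_wall⁴).
A = 4πr² = 4.524 m²; T_body⁴ − T_wall⁴ = 4.262×10⁷ − 6.391×10⁸ = -5.965×10⁸ K⁴.
|P_net| = 0.82·5.67×10⁻⁸·4.524·5.965×10⁸.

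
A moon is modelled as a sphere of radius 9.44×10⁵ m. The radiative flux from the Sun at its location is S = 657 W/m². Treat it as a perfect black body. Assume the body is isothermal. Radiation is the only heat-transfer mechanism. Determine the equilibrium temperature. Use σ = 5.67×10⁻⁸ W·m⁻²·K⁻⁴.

At equilibrium, absorbed power = emitted power.
Absorbing cross-section = πr² = 2.800×10¹² m²; emitting surface = 4πr² = 1.120×10¹³ m² (ratio 4).
S·A_cross = εσ·A_surf·T⁴  ⇒  T⁴ = S/(4σ).
T⁴ = 1.00·657/(4·5.67×10⁻⁸) = 2.897×10⁹ K⁴.
T = (2.897×10⁹)^(1/4).

T ≈ 232 K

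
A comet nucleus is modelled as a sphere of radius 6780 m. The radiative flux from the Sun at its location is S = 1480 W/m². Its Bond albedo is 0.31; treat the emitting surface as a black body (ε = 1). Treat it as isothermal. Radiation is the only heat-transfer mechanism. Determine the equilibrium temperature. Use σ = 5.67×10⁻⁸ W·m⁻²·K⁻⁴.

At equilibrium, absorbed power = emitted power.
Absorbing cross-section = πr² = 1.444×10⁸ m²; emitting surface = 4πr² = 5.777×10⁸ m² (ratio 4).
(1−a)S·A_cross = εσ·A_surf·T⁴  ⇒  T⁴ = (1−a)S/(4σ).
T⁴ = 0.690·1480/(4·5.67×10⁻⁸) = 4.503×10⁹ K⁴.
T = (4.503×10⁹)^(1/4).

T ≈ 259 K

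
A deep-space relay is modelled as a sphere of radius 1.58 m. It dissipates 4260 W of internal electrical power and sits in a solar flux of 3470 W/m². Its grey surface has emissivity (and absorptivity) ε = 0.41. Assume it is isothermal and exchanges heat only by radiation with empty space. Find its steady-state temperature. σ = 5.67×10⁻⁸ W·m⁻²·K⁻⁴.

T ≈ 381 K

At steady state, absorbed solar power + internal power = radiated power.
Absorbed: α·S·A_cross = 0.41·3470·7.843 = 11160 W (cross-section πr²).
Total input = 11160 + 4260 = 15420 W.
Radiated: εσ·A_surf·T⁴ with A_surf = 4πr² = 31.37 m².
T⁴ = 15420/(0.41·5.67×10⁻⁸·31.37) = 2.114×10¹⁰ K⁴.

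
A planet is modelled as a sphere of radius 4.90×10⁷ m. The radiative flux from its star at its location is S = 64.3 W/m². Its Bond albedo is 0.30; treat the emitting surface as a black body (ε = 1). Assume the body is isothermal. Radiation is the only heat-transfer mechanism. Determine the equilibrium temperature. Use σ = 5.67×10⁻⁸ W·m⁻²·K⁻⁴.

T ≈ 119 K

At equilibrium, absorbed power = emitted power.
Absorbing cross-section = πr² = 7.543×10¹⁵ m²; emitting surface = 4πr² = 3.017×10¹⁶ m² (ratio 4).
(1−a)S·A_cross = εσ·A_surf·T⁴  ⇒  T⁴ = (1−a)S/(4σ).
T⁴ = 0.700·64.3/(4·5.67×10⁻⁸) = 1.985×10⁸ K⁴.
T = (1.985×10⁸)^(1/4).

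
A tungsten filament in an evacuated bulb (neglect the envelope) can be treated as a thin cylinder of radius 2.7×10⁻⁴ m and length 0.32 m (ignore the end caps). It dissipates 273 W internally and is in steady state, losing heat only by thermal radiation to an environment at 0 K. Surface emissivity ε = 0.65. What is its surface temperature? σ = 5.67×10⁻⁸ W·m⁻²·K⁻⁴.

T ≈ 1920 K

Steady state: internal power = radiated power, P = εσA T⁴.
Radiating area A = 2πrL = 5.429×10⁻⁴ m².
T⁴ = P/(εσA) = 273/(0.65·5.67×10⁻⁸·5.429×10⁻⁴) = 1.364×10¹³ K⁴.
T = (1.364×10¹³)^(1/4).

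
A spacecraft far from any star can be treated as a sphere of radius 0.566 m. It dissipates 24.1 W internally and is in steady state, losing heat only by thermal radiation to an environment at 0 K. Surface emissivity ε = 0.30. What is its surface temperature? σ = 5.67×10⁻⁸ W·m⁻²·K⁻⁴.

T ≈ 137 K

Steady state: internal power = radiated power, P = εσA T⁴.
Radiating area A = 4πr² = 4.026 m².
T⁴ = P/(εσA) = 24.1/(0.30·5.67×10⁻⁸·4.026) = 3.519×10⁸ K⁴.
T = (3.519×10⁸)^(1/4).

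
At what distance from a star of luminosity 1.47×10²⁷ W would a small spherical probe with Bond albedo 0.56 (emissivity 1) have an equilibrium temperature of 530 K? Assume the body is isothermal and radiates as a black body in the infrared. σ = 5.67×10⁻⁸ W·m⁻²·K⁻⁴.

d ≈ 5.36×10¹⁰ m

For an isothermal black-emitting sphere, (1−a)S·πr² = σ·4πr²·T⁴ ⇒ S = 4σT⁴/(1−a).
S = 4·5.67×10⁻⁸·(530)⁴/0.440 = 40670 W/m².
Flux falls as S = L/(4πd²), so d = √(L/(4πS)) = √(1.47×10²⁷/(4π·40670)).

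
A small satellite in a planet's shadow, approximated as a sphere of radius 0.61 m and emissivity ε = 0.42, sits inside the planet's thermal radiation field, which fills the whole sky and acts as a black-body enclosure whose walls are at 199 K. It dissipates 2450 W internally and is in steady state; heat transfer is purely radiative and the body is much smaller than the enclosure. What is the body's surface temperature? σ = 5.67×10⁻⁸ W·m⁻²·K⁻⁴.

T ≈ 392 K

For a small grey body in a large enclosure, net radiated power = εσA(T⁴ − T_w⁴).
Steady state: P = εσA(T⁴ − T_w⁴) with A = 4πr² = 4.676 m².
T⁴ = P/(εσA) + T_w⁴ = 2450/(0.42·5.67×10⁻⁸·4.676) + (199)⁴
    = 2.200×10¹⁰ + 1.568×10⁹ = 2.357×10¹⁰ K⁴.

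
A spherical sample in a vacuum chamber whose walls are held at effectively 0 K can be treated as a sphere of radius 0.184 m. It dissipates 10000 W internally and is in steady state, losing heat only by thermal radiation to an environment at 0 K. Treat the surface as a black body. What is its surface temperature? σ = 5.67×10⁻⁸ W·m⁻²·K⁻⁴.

Steady state: internal power = radiated power, P = εσA T⁴.
Radiating area A = 4πr² = 0.4254 m².
T⁴ = P/(εσA) = 10000/(1.0·5.67×10⁻⁸·0.4254) = 4.145×10¹¹ K⁴.
T = (4.145×10¹¹)^(1/4).

T ≈ 802 K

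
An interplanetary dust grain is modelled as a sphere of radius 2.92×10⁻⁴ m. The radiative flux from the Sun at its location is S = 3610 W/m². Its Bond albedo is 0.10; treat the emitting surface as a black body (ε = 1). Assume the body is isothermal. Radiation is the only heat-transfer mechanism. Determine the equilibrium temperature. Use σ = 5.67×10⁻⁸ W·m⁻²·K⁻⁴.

At equilibrium, absorbed power = emitted power.
Absorbing cross-section = πr² = 2.679×10⁻⁷ m²; emitting surface = 4πr² = 1.071×10⁻⁶ m² (ratio 4).
(1−a)S·A_cross = εσ·A_surf·T⁴  ⇒  T⁴ = (1−a)S/(4σ).
T⁴ = 0.900·3610/(4·5.67×10⁻⁸) = 1.433×10¹⁰ K⁴.
T = (1.433×10¹⁰)^(1/4).

T ≈ 346 K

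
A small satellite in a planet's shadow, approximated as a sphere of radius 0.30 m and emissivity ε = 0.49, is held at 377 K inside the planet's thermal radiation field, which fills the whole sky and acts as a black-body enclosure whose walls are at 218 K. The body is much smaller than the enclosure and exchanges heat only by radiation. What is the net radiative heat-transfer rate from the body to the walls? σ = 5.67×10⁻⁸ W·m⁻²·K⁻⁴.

For a small grey body in a large enclosure: P_net = εσA(T_body⁴ − T_wall⁴).
A = 4πr² = 1.131 m²; T_body⁴ − T_wall⁴ = 2.020×10¹⁰ − 2.259×10⁹ = 1.794×10¹⁰ K⁴.
|P_net| = 0.49·5.67×10⁻⁸·1.131·1.794×10¹⁰.

P_net ≈ 564 W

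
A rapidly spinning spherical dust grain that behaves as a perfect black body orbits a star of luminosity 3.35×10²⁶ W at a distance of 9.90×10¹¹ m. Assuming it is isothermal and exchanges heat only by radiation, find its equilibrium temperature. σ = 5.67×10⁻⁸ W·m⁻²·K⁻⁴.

First find the stellar flux at distance d: S = L/(4πd²) = 3.35×10²⁶/(4π·(9.90×10¹¹)²) = 27.20 W/m².
For an isothermal sphere, absorbed (1−a)S·πr² = emitted σ·4πr²·T⁴, so T⁴ = (1−a)S/(4σ).
T⁴ = 1.00·27.20/(4·5.67×10⁻⁸) = 1.199×10⁸ K⁴.

T ≈ 105 K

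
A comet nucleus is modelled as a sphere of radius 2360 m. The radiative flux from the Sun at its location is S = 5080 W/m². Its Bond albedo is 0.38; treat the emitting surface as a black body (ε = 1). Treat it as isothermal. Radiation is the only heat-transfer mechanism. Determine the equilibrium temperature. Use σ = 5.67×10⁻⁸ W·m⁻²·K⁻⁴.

T ≈ 343 K

At equilibrium, absorbed power = emitted power.
Absorbing cross-section = πr² = 1.750×10⁷ m²; emitting surface = 4πr² = 6.999×10⁷ m² (ratio 4).
(1−a)S·A_cross = εσ·A_surf·T⁴  ⇒  T⁴ = (1−a)S/(4σ).
T⁴ = 0.620·5080/(4·5.67×10⁻⁸) = 1.389×10¹⁰ K⁴.
T = (1.389×10¹⁰)^(1/4).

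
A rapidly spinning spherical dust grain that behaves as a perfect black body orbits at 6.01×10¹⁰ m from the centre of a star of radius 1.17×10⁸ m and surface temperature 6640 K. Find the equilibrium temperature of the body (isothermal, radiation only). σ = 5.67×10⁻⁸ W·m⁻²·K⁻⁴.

T ≈ 207 K

The star's surface emits σT_*⁴; at distance d the flux is S = σT_*⁴(R_*/d)².
S = 5.67×10⁻⁸·(6640)⁴·(1.17×10⁸/6.01×10¹⁰)² = 417.7 W/m².
For an isothermal sphere T⁴ = (1−a)S/(4σ) = 1.842×10⁹ K⁴.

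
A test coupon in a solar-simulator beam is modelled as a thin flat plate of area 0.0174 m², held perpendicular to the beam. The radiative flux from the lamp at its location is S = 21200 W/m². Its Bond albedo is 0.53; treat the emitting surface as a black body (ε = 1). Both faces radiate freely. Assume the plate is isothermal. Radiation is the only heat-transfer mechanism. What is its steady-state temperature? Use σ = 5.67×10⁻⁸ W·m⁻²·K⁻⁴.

At equilibrium, absorbed power = emitted power.
Absorbing cross-section = A = 0.01740 m²; emitting surface = 2A = 0.03480 m² (ratio 2).
(1−a)S·A_cross = εσ·A_surf·T⁴  ⇒  T⁴ = (1−a)S/(2σ).
T⁴ = 0.470·21200/(2·5.67×10⁻⁸) = 8.787×10¹⁰ K⁴.
T = (8.787×10¹⁰)^(1/4).

T ≈ 544 K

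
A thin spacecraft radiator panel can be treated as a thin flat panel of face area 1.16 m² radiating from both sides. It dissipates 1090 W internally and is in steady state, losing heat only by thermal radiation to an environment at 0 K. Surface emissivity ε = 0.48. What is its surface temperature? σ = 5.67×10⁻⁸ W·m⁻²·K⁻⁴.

Steady state: internal power = radiated power, P = εσA T⁴.
Radiating area A = 2·1.16 = 2.320 m².
T⁴ = P/(εσA) = 1090/(0.48·5.67×10⁻⁸·2.320) = 1.726×10¹⁰ K⁴.
T = (1.726×10¹⁰)^(1/4).

T ≈ 362 K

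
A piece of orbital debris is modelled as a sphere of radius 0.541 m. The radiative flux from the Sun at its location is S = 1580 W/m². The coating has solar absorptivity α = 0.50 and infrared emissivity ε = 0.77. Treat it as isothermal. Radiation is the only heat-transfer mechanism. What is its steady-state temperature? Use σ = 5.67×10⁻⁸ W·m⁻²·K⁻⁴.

T ≈ 259 K

At equilibrium, absorbed power = emitted power.
Absorbing cross-section = πr² = 0.9195 m²; emitting surface = 4πr² = 3.678 m² (ratio 4).
αS·A_cross = εσ·A_surf·T⁴  ⇒  T⁴ = αS/(ε·4σ).
T⁴ = 0.500·1580/(0.77·4·5.67×10⁻⁸) = 4.524×10⁹ K⁴.
T = (4.524×10⁹)^(1/4).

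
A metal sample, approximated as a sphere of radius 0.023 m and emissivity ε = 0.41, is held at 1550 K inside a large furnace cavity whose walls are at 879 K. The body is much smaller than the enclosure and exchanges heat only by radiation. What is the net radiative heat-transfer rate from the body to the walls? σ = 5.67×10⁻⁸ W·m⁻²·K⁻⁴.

For a small grey body in a large enclosure: P_net = εσA(T_body⁴ − T_wall⁴).
A = 4πr² = 0.006648 m²; T_body⁴ − T_wall⁴ = 5.772×10¹² − 5.970×10¹¹ = 5.175×10¹² K⁴.
|P_net| = 0.41·5.67×10⁻⁸·0.006648·5.175×10¹².

P_net ≈ 800 W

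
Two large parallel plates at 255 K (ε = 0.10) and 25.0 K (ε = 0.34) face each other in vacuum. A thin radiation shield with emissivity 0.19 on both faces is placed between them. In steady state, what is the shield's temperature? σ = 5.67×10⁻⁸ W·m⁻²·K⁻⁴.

T_s ≈ 194 K

In steady state the net flux on the hot side equals that on the cold side.
σ(T₁⁴−T_s⁴)/D₁ = σ(T_s⁴−T₂⁴)/D₂, with D₁ = 1/ε₁+1/ε_s−1 = 14.26, D₂ = 1/ε_s+1/ε₂−1 = 7.204.
Solve for T_s⁴: T_s⁴ = (D₂·T₁⁴ + D₁·T₂⁴)/(D₁+D₂) = 1.419×10⁹ K⁴.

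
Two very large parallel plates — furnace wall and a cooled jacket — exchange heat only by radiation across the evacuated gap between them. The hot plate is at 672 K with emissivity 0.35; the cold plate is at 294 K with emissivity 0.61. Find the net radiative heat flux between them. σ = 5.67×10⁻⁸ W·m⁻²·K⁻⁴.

q ≈ 3190 W/m²

For two infinite grey parallel plates, q = σ(T₁⁴ − T₂⁴)/(1/ε₁ + 1/ε₂ − 1).
T₁⁴ − T₂⁴ = 2.039×10¹¹ − 7.471×10⁹ = 1.965×10¹¹ K⁴.
1/ε₁ + 1/ε₂ − 1 = 2.857 + 1.639 − 1 = 3.496.
q = 5.67×10⁻⁸ × 1.965×10¹¹ / 3.496.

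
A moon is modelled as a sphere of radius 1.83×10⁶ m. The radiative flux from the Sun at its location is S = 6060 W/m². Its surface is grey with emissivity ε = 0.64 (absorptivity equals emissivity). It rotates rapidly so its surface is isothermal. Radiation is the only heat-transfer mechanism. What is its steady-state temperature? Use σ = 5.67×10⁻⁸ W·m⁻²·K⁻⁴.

T ≈ 404 K

At equilibrium, absorbed power = emitted power.
Absorbing cross-section = πr² = 1.052×10¹³ m²; emitting surface = 4πr² = 4.208×10¹³ m² (ratio 4).
εS·A_cross = εσ·A_surf·T⁴  ⇒  T⁴ = S/(4σ)   (ε cancels).
T⁴ = 6060/(4·5.67×10⁻⁸) = 2.672×10¹⁰ K⁴.
T = (2.672×10¹⁰)^(1/4).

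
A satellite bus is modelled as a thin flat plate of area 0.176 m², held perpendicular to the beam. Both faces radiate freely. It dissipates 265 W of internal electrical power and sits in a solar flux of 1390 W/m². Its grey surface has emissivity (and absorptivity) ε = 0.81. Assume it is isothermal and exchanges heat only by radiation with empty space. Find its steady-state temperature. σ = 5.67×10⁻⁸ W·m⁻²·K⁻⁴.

At steady state, absorbed solar power + internal power = radiated power.
Absorbed: α·S·A_cross = 0.81·1390·0.1760 = 198.2 W (cross-section A).
Total input = 198.2 + 265 = 463.2 W.
Radiated: εσ·A_surf·T⁴ with A_surf = 2A = 0.3520 m².
T⁴ = 463.2/(0.81·5.67×10⁻⁸·0.3520) = 2.865×10¹⁰ K⁴.

T ≈ 411 K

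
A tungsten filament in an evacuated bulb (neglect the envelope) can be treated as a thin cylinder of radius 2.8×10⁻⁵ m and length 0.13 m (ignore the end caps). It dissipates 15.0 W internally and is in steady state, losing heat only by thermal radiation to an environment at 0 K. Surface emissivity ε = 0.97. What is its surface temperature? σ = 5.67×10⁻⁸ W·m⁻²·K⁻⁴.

T ≈ 1860 K

Steady state: internal power = radiated power, P = εσA T⁴.
Radiating area A = 2πrL = 2.287×10⁻⁵ m².
T⁴ = P/(εσA) = 15.0/(0.97·5.67×10⁻⁸·2.287×10⁻⁵) = 1.192×10¹³ K⁴.
T = (1.192×10¹³)^(1/4).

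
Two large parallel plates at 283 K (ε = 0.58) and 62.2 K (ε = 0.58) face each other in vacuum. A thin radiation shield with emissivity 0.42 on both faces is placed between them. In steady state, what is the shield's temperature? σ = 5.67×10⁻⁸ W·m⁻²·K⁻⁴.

In steady state the net flux on the hot side equals that on the cold side.
σ(T₁⁴−T_s⁴)/D₁ = σ(T_s⁴−T₂⁴)/D₂, with D₁ = 1/ε₁+1/ε_s−1 = 3.105, D₂ = 1/ε_s+1/ε₂−1 = 3.105.
Solve for T_s⁴: T_s⁴ = (D₂·T₁⁴ + D₁·T₂⁴)/(D₁+D₂) = 3.215×10⁹ K⁴.

T_s ≈ 238 K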